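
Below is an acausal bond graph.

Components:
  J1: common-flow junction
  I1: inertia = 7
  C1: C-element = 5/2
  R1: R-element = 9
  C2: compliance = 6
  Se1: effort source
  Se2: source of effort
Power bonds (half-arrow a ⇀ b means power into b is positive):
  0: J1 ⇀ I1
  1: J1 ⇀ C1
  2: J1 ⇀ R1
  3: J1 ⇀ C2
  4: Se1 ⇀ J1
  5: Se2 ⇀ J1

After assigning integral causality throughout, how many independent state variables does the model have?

3  (C1, C2, I1 all integral)

b4 →J1  (Se1 (Se) sets effort on bond)
b5 →J1  (source Se2 imposes e)
b0 →I1  (I1 outputs flow p/I1)
b1 →J1  (J1 flow already set via bond 0)
b2 →J1  (J1: bond 0 brought flow, rest push out)
b3 →J1  (J1 flow already set via bond 0)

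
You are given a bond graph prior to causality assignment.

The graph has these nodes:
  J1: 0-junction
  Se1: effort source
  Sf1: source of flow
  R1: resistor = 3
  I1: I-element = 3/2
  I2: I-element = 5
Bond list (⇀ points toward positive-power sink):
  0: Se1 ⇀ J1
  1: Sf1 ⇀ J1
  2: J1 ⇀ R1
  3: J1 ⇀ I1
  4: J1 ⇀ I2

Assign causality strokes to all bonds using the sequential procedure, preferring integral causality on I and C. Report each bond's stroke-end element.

#0 →J1  (Se1: effort source, stroke at far end)
#1 →Sf1  (source Sf1 imposes f)
#2 →R1  (0-jn J1 has e-setter on 0)
#3 →I1  (common-e at J1 fixed by 0)
#4 →I2  (0-jn J1 has e-setter on 0)

bond 0 stroke at J1
bond 1 stroke at Sf1
bond 2 stroke at R1
bond 3 stroke at I1
bond 4 stroke at I2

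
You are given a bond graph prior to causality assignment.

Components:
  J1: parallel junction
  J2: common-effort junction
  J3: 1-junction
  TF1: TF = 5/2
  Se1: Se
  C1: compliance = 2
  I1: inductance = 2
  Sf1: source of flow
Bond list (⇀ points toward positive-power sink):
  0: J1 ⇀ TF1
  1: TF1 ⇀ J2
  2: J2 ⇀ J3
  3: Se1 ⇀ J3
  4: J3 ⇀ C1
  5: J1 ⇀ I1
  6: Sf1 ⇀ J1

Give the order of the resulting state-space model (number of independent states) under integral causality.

2  (C1, I1 all integral)

β3 |J3  (Se1 fixes effort; stroke away)
β6 |Sf1  (source Sf1 imposes f)
β4 |J3  (C1 integral (e out))
β2 |J2  (J3: last free bond brings flow in)
β1 |TF1  (common-e at J2 fixed by 2)
β0 |J1  (through TF1, causality passes straight; one stroke at TF1)
β5 |I1  (0-jn J1 has e-setter on 0)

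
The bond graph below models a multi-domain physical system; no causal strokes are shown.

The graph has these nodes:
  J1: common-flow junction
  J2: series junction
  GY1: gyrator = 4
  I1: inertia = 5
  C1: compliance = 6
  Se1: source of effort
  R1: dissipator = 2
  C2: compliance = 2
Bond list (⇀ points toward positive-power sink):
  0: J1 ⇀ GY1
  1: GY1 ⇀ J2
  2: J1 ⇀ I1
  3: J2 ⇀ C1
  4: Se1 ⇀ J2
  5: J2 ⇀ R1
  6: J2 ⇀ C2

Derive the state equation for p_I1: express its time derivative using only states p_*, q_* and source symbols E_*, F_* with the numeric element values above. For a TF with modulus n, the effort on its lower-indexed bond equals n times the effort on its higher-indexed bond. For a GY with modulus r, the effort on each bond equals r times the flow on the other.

b4 stroke at J2  (source Se1 imposes e)
b2 stroke at I1  (I1 integral (f out))
b0 stroke at J1  (1-jn J1 has f-setter on 2)
b1 stroke at J2  (through GY1, causality inverts; strokes same side of GY1)
b3 stroke at J2  (C1 outputs effort q/C1)
b6 stroke at J2  (C2 integral (e out))
b5 stroke at R1  (J2 needs exactly one f-in)

dp_I1/dt = -2*E_Se1 - 8*p_I1/5 + q_C1/3 + q_C2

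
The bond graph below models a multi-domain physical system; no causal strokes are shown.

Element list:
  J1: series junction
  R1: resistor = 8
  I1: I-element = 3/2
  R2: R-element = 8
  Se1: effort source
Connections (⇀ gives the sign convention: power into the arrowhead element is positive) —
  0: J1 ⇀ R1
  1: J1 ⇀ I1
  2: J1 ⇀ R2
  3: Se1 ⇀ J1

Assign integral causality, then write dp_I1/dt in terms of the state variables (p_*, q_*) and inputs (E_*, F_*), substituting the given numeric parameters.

dp_I1/dt = E_Se1 - 32*p_I1/3

#3 stroke at J1  (Se1: effort source, stroke at far end)
#1 stroke at I1  (I1 integral (f out))
#0 stroke at J1  (J1: bond 1 brought flow, rest push out)
#2 stroke at J1  (J1 flow already set via bond 1)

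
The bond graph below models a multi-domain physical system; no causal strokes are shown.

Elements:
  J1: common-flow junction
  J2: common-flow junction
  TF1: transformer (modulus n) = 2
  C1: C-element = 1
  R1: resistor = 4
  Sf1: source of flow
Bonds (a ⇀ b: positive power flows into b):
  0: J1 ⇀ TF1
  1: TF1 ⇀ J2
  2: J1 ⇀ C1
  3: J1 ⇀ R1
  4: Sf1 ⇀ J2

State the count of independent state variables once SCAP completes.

1  (C1 all integral)

#4 |Sf1  (Sf1: flow source, stroke at near end)
#1 |J2  (1-jn J2 has f-setter on 4)
#0 |TF1  (TF TF1: opposite of bond 1)
#2 |J1  (J1: bond 0 brought flow, rest push out)
#3 |J1  (J1 flow already set via bond 0)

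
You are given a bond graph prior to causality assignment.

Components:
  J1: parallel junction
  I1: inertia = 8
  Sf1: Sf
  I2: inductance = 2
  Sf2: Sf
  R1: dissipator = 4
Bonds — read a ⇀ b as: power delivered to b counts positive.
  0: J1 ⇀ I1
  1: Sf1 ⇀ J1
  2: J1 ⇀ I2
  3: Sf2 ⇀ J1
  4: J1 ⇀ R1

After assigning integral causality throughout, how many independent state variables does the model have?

b1 stroke→Sf1  (Sf1 (Sf) sets flow on bond)
b3 stroke→Sf2  (Sf2 fixes flow; stroke at Sf2)
b0 stroke→I1  (I1 integral (f out))
b2 stroke→I2  (prefer integral on I2)
b4 stroke→J1  (J1 needs exactly one e-in)

2  (I1, I2 all integral)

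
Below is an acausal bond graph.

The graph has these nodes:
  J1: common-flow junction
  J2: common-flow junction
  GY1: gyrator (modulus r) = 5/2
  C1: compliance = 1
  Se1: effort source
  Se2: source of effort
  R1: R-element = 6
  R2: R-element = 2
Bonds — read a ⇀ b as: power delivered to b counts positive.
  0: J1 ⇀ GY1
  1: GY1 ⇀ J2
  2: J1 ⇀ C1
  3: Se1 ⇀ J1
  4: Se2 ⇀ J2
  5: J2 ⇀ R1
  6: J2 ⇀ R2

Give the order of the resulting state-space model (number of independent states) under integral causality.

1  (C1 all integral)

β3 stroke at J1  (Se1: effort source, stroke at far end)
β4 stroke at J2  (Se2 (Se) sets effort on bond)
β2 stroke at J1  (C1: C, integral causality)
β0 stroke at GY1  (closing 1-jn rule on J1)
β1 stroke at GY1  (through GY1, causality inverts; strokes same side of GY1)
β5 stroke at J2  (1-jn J2 has f-setter on 1)
β6 stroke at J2  (J2 flow already set via bond 1)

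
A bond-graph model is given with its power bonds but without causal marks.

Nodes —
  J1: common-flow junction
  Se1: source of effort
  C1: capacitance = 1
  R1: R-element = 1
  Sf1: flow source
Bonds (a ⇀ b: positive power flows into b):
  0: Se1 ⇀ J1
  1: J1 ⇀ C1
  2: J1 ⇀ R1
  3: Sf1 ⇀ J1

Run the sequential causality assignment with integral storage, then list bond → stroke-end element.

#0 →J1
#1 →J1
#2 →J1
#3 →Sf1

b0 stroke→J1  (Se1 fixes effort; stroke away)
b3 stroke→Sf1  (Sf1 fixes flow; stroke at Sf1)
b1 stroke→J1  (1-jn J1 has f-setter on 3)
b2 stroke→J1  (common-f at J1 fixed by 3)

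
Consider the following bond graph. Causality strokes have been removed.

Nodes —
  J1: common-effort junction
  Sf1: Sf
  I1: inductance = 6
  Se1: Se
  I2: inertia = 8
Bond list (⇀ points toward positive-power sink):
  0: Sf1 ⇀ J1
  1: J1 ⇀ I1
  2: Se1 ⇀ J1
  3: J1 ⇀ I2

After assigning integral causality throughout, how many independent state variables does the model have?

2  (I1, I2 all integral)

b0 →Sf1  (Sf1 (Sf) sets flow on bond)
b2 →J1  (Se1: effort source, stroke at far end)
b1 →I1  (0-jn J1 has e-setter on 2)
b3 →I2  (J1: bond 2 brought effort, rest push out)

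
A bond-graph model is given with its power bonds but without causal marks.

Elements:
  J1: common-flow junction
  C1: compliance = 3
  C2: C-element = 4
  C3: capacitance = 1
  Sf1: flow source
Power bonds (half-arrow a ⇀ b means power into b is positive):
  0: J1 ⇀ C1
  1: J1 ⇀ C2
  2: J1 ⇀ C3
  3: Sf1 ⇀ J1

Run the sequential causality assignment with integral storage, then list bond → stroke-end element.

β3 |Sf1  (Sf1 fixes flow; stroke at Sf1)
β0 |J1  (J1 flow already set via bond 3)
β1 |J1  (common-f at J1 fixed by 3)
β2 |J1  (1-jn J1 has f-setter on 3)

b0 stroke→J1
b1 stroke→J1
b2 stroke→J1
b3 stroke→Sf1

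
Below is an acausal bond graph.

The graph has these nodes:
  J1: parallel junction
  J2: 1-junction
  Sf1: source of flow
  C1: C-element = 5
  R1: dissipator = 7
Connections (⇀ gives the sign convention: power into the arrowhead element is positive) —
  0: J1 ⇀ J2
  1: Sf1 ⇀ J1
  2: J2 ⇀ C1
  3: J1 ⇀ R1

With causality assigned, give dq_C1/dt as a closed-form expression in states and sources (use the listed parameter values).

dq_C1/dt = F_Sf1 - q_C1/35

bond 1 →Sf1  (Sf1 (Sf) sets flow on bond)
bond 2 →J2  (prefer integral on C1)
bond 0 →J1  (closing 1-jn rule on J2)
bond 3 →R1  (J1: bond 0 brought effort, rest push out)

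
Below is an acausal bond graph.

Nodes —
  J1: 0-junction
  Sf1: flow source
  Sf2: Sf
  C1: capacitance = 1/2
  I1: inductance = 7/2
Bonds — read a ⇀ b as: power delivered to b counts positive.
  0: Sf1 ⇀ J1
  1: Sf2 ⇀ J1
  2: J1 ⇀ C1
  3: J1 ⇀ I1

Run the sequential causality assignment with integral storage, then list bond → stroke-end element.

#0 →Sf1
#1 →Sf2
#2 →J1
#3 →I1

b0 |Sf1  (source Sf1 imposes f)
b1 |Sf2  (source Sf2 imposes f)
b2 |J1  (C1 integral (e out))
b3 |I1  (J1: bond 2 brought effort, rest push out)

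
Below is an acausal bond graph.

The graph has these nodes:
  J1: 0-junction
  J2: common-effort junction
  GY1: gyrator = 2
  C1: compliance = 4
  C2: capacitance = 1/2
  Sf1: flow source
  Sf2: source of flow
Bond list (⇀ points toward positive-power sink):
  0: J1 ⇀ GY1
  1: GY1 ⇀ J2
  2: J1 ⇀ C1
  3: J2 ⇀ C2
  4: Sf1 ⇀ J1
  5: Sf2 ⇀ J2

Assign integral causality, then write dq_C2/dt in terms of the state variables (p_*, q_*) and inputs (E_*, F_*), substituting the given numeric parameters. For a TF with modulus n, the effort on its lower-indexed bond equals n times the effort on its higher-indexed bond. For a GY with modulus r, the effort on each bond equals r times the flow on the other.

dq_C2/dt = F_Sf2 + q_C1/8

b4 →Sf1  (Sf1: flow source, stroke at near end)
b5 →Sf2  (Sf2 fixes flow; stroke at Sf2)
b2 →J1  (C1 outputs effort q/C1)
b0 →GY1  (J1 effort already set via bond 2)
b1 →GY1  (GY1 both-in/both-out from 0)
b3 →J2  (closing 0-jn rule on J2)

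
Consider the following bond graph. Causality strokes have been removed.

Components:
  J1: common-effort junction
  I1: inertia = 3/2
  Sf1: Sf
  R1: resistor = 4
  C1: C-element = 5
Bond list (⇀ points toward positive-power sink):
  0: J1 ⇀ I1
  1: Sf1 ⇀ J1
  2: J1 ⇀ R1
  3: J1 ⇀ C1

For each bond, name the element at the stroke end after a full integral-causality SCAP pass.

β0 stroke→I1
β1 stroke→Sf1
β2 stroke→R1
β3 stroke→J1

β1 stroke at Sf1  (Sf1: flow source, stroke at near end)
β0 stroke at I1  (I1 integral (f out))
β3 stroke at J1  (prefer integral on C1)
β2 stroke at R1  (common-e at J1 fixed by 3)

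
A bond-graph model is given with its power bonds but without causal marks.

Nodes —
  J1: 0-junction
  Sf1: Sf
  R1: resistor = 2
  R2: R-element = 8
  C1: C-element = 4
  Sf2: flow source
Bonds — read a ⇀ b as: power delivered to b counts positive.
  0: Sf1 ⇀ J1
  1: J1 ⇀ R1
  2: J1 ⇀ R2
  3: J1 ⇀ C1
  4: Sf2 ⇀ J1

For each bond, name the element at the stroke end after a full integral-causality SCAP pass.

bond 0 stroke→Sf1  (Sf1: flow source, stroke at near end)
bond 4 stroke→Sf2  (Sf2: flow source, stroke at near end)
bond 3 stroke→J1  (C1: C, integral causality)
bond 1 stroke→R1  (J1 effort already set via bond 3)
bond 2 stroke→R2  (common-e at J1 fixed by 3)

#0 stroke→Sf1
#1 stroke→R1
#2 stroke→R2
#3 stroke→J1
#4 stroke→Sf2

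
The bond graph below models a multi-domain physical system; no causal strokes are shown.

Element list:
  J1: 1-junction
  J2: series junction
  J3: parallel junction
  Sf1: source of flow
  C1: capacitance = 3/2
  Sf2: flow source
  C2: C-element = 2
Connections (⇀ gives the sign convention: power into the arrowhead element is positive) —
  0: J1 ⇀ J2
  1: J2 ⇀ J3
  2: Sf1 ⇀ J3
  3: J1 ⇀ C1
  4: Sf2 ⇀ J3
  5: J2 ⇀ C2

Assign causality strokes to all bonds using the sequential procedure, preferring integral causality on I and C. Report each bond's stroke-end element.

β0 →J2
β1 →J3
β2 →Sf1
β3 →J1
β4 →Sf2
β5 →J2

b2 →Sf1  (Sf1 (Sf) sets flow on bond)
b4 →Sf2  (Sf2 fixes flow; stroke at Sf2)
b1 →J3  (only one effort-in slot at J3)
b0 →J2  (J2 flow already set via bond 1)
b5 →J2  (J2 flow already set via bond 1)
b3 →J1  (J1: bond 0 brought flow, rest push out)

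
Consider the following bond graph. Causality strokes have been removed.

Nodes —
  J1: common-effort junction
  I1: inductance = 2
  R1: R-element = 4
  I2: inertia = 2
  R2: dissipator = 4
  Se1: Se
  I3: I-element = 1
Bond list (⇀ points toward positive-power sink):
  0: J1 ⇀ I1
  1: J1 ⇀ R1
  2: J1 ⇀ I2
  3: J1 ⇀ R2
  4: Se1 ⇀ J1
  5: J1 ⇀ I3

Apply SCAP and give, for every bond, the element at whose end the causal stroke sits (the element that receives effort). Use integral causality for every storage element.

#4 stroke at J1  (source Se1 imposes e)
#0 stroke at I1  (0-jn J1 has e-setter on 4)
#1 stroke at R1  (0-jn J1 has e-setter on 4)
#2 stroke at I2  (J1: bond 4 brought effort, rest push out)
#3 stroke at R2  (common-e at J1 fixed by 4)
#5 stroke at I3  (J1 effort already set via bond 4)

b0 stroke→I1
b1 stroke→R1
b2 stroke→I2
b3 stroke→R2
b4 stroke→J1
b5 stroke→I3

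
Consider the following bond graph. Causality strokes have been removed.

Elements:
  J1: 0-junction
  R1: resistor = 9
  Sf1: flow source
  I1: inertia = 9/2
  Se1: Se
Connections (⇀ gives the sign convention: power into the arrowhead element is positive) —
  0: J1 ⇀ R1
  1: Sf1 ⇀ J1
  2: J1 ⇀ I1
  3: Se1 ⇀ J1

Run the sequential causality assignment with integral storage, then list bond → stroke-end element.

b0 stroke at R1
b1 stroke at Sf1
b2 stroke at I1
b3 stroke at J1

bond 1 →Sf1  (Sf1: flow source, stroke at near end)
bond 3 →J1  (Se1: effort source, stroke at far end)
bond 0 →R1  (0-jn J1 has e-setter on 3)
bond 2 →I1  (J1 effort already set via bond 3)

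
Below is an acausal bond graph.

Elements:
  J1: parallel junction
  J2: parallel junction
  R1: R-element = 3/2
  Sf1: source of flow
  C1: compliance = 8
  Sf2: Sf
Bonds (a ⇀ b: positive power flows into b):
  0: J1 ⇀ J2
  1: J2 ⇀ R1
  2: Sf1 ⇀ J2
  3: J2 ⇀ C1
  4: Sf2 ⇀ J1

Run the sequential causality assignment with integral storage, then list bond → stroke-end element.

β2 →Sf1  (Sf1 fixes flow; stroke at Sf1)
β4 →Sf2  (Sf2 fixes flow; stroke at Sf2)
β0 →J1  (only one effort-in slot at J1)
β3 →J2  (C1 integral (e out))
β1 →R1  (J2: bond 3 brought effort, rest push out)

b0 stroke→J1
b1 stroke→R1
b2 stroke→Sf1
b3 stroke→J2
b4 stroke→Sf2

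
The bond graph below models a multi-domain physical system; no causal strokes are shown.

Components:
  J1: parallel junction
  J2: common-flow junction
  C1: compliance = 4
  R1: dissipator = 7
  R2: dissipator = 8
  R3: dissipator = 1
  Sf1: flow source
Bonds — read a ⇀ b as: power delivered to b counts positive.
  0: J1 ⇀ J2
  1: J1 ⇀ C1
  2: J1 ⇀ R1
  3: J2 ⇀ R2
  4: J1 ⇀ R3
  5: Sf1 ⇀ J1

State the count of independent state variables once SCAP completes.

β5 →Sf1  (source Sf1 imposes f)
β1 →J1  (C1: C, integral causality)
β0 →J2  (0-jn J1 has e-setter on 1)
β2 →R1  (0-jn J1 has e-setter on 1)
β4 →R3  (common-e at J1 fixed by 1)
β3 →R2  (only one flow-in slot at J2)

1  (C1 all integral)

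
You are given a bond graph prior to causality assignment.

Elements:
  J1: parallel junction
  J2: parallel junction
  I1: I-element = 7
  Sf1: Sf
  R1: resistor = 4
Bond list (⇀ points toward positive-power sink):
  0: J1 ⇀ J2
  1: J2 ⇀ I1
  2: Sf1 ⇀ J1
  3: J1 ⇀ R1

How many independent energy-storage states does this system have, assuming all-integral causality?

1  (I1 all integral)

bond 2 |Sf1  (Sf1 fixes flow; stroke at Sf1)
bond 1 |I1  (prefer integral on I1)
bond 0 |J2  (J2: last free bond brings effort in)
bond 3 |J1  (only one effort-in slot at J1)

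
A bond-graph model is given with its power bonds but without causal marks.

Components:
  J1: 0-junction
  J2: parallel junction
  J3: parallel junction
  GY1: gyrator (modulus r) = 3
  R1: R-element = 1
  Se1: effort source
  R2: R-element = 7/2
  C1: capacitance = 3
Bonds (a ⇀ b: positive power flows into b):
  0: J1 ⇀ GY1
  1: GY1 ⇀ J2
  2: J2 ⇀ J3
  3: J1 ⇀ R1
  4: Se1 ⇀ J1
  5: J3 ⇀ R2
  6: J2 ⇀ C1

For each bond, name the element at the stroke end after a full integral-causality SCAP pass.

#0 →GY1
#1 →GY1
#2 →J3
#3 →R1
#4 →J1
#5 →R2
#6 →J2

#4 stroke→J1  (Se1 (Se) sets effort on bond)
#0 stroke→GY1  (common-e at J1 fixed by 4)
#3 stroke→R1  (0-jn J1 has e-setter on 4)
#1 stroke→GY1  (through GY1, causality inverts; strokes same side of GY1)
#6 stroke→J2  (prefer integral on C1)
#2 stroke→J3  (J2: bond 6 brought effort, rest push out)
#5 stroke→R2  (J3 effort already set via bond 2)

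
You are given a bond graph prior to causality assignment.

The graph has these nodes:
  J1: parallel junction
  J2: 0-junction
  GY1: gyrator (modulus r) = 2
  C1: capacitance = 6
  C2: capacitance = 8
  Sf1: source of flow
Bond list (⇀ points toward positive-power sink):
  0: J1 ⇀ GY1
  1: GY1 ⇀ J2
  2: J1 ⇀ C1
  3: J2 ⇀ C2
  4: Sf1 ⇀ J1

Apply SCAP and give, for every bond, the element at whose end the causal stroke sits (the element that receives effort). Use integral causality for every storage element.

bond 4 stroke at Sf1  (Sf1 fixes flow; stroke at Sf1)
bond 2 stroke at J1  (C1 outputs effort q/C1)
bond 0 stroke at GY1  (J1 effort already set via bond 2)
bond 1 stroke at GY1  (GY1 both-in/both-out from 0)
bond 3 stroke at J2  (J2 needs exactly one e-in)

#0 →GY1
#1 →GY1
#2 →J1
#3 →J2
#4 →Sf1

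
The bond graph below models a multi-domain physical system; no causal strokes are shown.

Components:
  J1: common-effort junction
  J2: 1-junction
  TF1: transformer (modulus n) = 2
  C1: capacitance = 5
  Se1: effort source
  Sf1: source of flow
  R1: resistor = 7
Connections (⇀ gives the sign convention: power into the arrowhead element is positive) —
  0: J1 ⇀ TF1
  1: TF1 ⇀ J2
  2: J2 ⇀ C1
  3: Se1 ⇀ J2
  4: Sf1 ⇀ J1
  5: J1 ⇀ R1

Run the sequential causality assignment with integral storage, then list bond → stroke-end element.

#3 stroke at J2  (Se1 (Se) sets effort on bond)
#4 stroke at Sf1  (source Sf1 imposes f)
#2 stroke at J2  (C1 integral (e out))
#1 stroke at TF1  (closing 1-jn rule on J2)
#0 stroke at J1  (TF TF1: opposite of bond 1)
#5 stroke at R1  (common-e at J1 fixed by 0)

bond 0 |J1
bond 1 |TF1
bond 2 |J2
bond 3 |J2
bond 4 |Sf1
bond 5 |R1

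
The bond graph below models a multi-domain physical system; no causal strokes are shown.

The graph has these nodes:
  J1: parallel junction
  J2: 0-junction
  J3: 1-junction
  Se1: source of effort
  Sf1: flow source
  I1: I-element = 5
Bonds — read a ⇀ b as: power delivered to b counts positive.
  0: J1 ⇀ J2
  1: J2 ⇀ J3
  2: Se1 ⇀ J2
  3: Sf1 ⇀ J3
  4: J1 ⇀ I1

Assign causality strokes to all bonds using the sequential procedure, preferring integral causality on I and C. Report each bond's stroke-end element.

β0 stroke→J1
β1 stroke→J3
β2 stroke→J2
β3 stroke→Sf1
β4 stroke→I1

b2 |J2  (Se1 (Se) sets effort on bond)
b3 |Sf1  (source Sf1 imposes f)
b0 |J1  (common-e at J2 fixed by 2)
b1 |J3  (J2 effort already set via bond 2)
b4 |I1  (common-e at J1 fixed by 0)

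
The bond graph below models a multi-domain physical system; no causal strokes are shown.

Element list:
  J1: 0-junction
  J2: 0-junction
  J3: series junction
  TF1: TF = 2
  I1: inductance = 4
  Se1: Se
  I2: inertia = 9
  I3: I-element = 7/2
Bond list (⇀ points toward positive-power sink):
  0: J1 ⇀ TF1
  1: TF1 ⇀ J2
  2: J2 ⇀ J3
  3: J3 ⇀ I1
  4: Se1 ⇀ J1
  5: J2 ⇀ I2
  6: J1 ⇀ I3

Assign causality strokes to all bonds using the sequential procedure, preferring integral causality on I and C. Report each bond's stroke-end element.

#4 stroke→J1  (Se1: effort source, stroke at far end)
#0 stroke→TF1  (J1 effort already set via bond 4)
#6 stroke→I3  (0-jn J1 has e-setter on 4)
#1 stroke→J2  (through TF1, causality passes straight; one stroke at TF1)
#2 stroke→J3  (0-jn J2 has e-setter on 1)
#5 stroke→I2  (common-e at J2 fixed by 1)
#3 stroke→I1  (only one flow-in slot at J3)

b0 |TF1
b1 |J2
b2 |J3
b3 |I1
b4 |J1
b5 |I2
b6 |I3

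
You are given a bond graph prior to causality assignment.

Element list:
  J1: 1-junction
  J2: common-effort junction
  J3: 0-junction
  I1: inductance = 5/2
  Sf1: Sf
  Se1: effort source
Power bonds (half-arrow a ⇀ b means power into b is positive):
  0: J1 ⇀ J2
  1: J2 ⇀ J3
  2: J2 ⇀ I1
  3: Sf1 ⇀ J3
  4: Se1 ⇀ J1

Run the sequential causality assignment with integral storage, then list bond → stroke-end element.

bond 3 |Sf1  (source Sf1 imposes f)
bond 4 |J1  (Se1 fixes effort; stroke away)
bond 0 |J2  (only one flow-in slot at J1)
bond 1 |J3  (J2: bond 0 brought effort, rest push out)
bond 2 |I1  (common-e at J2 fixed by 0)

bond 0 stroke at J2
bond 1 stroke at J3
bond 2 stroke at I1
bond 3 stroke at Sf1
bond 4 stroke at J1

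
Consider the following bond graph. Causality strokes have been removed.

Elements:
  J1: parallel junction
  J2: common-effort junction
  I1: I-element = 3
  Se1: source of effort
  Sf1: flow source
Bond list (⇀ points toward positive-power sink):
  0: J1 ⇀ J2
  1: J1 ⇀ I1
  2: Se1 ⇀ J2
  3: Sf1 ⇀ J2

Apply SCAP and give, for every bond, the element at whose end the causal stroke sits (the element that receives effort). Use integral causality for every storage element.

#0 stroke at J1
#1 stroke at I1
#2 stroke at J2
#3 stroke at Sf1

bond 2 |J2  (Se1: effort source, stroke at far end)
bond 3 |Sf1  (Sf1 fixes flow; stroke at Sf1)
bond 0 |J1  (J2 effort already set via bond 2)
bond 1 |I1  (J1: bond 0 brought effort, rest push out)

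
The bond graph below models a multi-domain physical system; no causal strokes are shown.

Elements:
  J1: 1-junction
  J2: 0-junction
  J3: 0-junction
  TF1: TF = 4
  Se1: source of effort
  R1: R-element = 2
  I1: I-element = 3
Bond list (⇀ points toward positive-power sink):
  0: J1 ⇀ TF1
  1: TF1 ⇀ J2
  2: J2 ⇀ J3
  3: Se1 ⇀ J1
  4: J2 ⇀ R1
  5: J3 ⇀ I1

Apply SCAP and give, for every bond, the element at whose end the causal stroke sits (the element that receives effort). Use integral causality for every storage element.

#0 |TF1
#1 |J2
#2 |J3
#3 |J1
#4 |R1
#5 |I1

#3 stroke at J1  (Se1: effort source, stroke at far end)
#0 stroke at TF1  (J1 needs exactly one f-in)
#1 stroke at J2  (TF1: transformer flips bond 0)
#2 stroke at J3  (common-e at J2 fixed by 1)
#4 stroke at R1  (common-e at J2 fixed by 1)
#5 stroke at I1  (0-jn J3 has e-setter on 2)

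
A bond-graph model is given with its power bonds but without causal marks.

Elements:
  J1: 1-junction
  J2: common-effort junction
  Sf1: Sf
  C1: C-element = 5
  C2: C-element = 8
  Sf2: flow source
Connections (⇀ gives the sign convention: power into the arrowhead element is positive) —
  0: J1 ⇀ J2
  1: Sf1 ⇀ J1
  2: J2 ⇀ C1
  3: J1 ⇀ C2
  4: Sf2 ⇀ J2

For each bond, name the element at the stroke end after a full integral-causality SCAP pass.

β1 |Sf1  (source Sf1 imposes f)
β4 |Sf2  (Sf2 (Sf) sets flow on bond)
β0 |J1  (J1: bond 1 brought flow, rest push out)
β3 |J1  (J1: bond 1 brought flow, rest push out)
β2 |J2  (J2 needs exactly one e-in)

β0 |J1
β1 |Sf1
β2 |J2
β3 |J1
β4 |Sf2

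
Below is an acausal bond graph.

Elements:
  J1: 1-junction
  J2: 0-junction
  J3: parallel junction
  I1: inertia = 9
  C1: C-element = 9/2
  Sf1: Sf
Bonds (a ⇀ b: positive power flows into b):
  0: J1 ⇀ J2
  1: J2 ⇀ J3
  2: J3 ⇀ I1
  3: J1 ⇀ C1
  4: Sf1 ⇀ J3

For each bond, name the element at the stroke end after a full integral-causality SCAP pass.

β0 |J2
β1 |J3
β2 |I1
β3 |J1
β4 |Sf1

b4 stroke at Sf1  (Sf1 (Sf) sets flow on bond)
b2 stroke at I1  (I1: I, integral causality)
b1 stroke at J3  (J3: last free bond brings effort in)
b0 stroke at J2  (only one effort-in slot at J2)
b3 stroke at J1  (1-jn J1 has f-setter on 0)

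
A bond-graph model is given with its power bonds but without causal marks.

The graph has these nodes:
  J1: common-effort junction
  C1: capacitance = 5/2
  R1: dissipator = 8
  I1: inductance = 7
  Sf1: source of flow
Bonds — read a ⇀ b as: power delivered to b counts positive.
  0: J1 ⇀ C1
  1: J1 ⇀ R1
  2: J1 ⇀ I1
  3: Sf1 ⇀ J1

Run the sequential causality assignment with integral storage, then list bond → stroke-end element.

#3 stroke→Sf1  (Sf1 fixes flow; stroke at Sf1)
#0 stroke→J1  (C1 integral (e out))
#1 stroke→R1  (0-jn J1 has e-setter on 0)
#2 stroke→I1  (common-e at J1 fixed by 0)

β0 →J1
β1 →R1
β2 →I1
β3 →Sf1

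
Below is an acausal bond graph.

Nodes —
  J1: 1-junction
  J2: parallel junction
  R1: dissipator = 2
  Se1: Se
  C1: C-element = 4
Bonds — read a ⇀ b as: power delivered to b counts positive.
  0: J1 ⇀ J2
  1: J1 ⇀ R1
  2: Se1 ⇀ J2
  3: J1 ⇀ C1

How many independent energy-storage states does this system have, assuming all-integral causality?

1  (C1 all integral)

β2 stroke→J2  (Se1: effort source, stroke at far end)
β0 stroke→J1  (0-jn J2 has e-setter on 2)
β3 stroke→J1  (prefer integral on C1)
β1 stroke→R1  (J1: last free bond brings flow in)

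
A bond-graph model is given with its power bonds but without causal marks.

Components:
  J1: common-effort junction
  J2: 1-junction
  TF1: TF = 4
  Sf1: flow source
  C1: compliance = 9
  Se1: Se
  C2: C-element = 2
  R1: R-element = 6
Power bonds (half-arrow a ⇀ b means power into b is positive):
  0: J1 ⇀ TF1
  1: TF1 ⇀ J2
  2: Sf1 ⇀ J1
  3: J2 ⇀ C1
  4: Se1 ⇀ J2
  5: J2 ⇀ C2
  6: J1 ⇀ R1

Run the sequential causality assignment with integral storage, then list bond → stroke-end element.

β2 →Sf1  (source Sf1 imposes f)
β4 →J2  (Se1: effort source, stroke at far end)
β3 →J2  (C1 outputs effort q/C1)
β5 →J2  (C2: C, integral causality)
β1 →TF1  (J2 needs exactly one f-in)
β0 →J1  (TF1: transformer flips bond 1)
β6 →R1  (common-e at J1 fixed by 0)

β0 |J1
β1 |TF1
β2 |Sf1
β3 |J2
β4 |J2
β5 |J2
β6 |R1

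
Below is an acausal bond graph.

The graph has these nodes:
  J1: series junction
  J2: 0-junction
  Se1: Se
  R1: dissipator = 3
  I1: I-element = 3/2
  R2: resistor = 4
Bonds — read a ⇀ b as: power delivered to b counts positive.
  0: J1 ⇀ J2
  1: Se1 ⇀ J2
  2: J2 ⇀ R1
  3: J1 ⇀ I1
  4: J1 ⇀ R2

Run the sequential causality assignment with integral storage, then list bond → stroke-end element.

b1 →J2  (Se1 (Se) sets effort on bond)
b0 →J1  (J2 effort already set via bond 1)
b2 →R1  (common-e at J2 fixed by 1)
b3 →I1  (I1: I, integral causality)
b4 →J1  (1-jn J1 has f-setter on 3)

bond 0 stroke at J1
bond 1 stroke at J2
bond 2 stroke at R1
bond 3 stroke at I1
bond 4 stroke at J1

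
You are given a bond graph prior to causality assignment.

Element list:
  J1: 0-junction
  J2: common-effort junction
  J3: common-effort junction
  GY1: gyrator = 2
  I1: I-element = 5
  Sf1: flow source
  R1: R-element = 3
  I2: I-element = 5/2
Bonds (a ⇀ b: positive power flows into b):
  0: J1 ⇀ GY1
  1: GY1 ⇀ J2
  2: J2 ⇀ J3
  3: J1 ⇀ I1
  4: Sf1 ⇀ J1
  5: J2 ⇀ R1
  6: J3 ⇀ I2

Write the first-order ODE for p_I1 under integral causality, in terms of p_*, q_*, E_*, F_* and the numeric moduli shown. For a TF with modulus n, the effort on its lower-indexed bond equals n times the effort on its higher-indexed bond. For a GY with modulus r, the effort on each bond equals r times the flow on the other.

b4 stroke at Sf1  (Sf1: flow source, stroke at near end)
b3 stroke at I1  (I1 outputs flow p/I1)
b0 stroke at J1  (J1 needs exactly one e-in)
b1 stroke at J2  (GY GY1: same side as bond 0)
b2 stroke at J3  (common-e at J2 fixed by 1)
b5 stroke at R1  (common-e at J2 fixed by 1)
b6 stroke at I2  (common-e at J3 fixed by 2)

dp_I1/dt = 4*F_Sf1/3 - 4*p_I1/15 + 4*p_I2/5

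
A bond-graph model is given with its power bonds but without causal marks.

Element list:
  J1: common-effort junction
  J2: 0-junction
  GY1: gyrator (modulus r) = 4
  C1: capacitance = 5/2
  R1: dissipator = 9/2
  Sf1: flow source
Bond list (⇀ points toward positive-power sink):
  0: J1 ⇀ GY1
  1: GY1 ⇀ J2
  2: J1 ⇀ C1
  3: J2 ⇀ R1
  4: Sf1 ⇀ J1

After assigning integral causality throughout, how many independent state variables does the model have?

1  (C1 all integral)

b4 |Sf1  (Sf1 (Sf) sets flow on bond)
b2 |J1  (prefer integral on C1)
b0 |GY1  (0-jn J1 has e-setter on 2)
b1 |GY1  (GY1 both-in/both-out from 0)
b3 |J2  (closing 0-jn rule on J2)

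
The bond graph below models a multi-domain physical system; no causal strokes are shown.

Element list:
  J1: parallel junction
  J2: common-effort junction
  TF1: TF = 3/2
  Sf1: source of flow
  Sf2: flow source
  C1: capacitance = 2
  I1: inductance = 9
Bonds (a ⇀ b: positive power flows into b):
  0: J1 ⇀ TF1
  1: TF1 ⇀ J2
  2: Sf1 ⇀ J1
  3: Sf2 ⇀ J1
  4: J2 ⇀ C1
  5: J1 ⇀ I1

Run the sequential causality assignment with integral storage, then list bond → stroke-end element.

β2 stroke→Sf1  (source Sf1 imposes f)
β3 stroke→Sf2  (Sf2 fixes flow; stroke at Sf2)
β4 stroke→J2  (C1 outputs effort q/C1)
β1 stroke→TF1  (0-jn J2 has e-setter on 4)
β0 stroke→J1  (TF1: transformer flips bond 1)
β5 stroke→I1  (0-jn J1 has e-setter on 0)

#0 →J1
#1 →TF1
#2 →Sf1
#3 →Sf2
#4 →J2
#5 →I1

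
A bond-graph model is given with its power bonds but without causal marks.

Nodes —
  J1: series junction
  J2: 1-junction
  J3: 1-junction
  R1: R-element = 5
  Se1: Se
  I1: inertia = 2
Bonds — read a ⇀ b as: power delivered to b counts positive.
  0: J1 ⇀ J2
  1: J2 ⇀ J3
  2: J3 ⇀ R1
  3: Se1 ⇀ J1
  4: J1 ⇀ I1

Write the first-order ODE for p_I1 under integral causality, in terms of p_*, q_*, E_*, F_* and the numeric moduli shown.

dp_I1/dt = E_Se1 - 5*p_I1/2

b3 →J1  (source Se1 imposes e)
b4 →I1  (prefer integral on I1)
b0 →J1  (J1 flow already set via bond 4)
b1 →J2  (J2 flow already set via bond 0)
b2 →J3  (1-jn J3 has f-setter on 1)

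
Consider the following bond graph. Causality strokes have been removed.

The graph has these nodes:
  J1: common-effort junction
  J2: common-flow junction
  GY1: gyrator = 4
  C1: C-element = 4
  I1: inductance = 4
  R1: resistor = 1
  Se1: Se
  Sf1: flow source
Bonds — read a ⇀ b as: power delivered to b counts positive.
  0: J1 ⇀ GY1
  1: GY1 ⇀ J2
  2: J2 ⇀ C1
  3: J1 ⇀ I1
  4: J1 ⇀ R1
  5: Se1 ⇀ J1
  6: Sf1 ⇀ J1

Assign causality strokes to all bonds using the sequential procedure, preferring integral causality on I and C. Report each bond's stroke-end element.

b5 stroke→J1  (source Se1 imposes e)
b6 stroke→Sf1  (source Sf1 imposes f)
b0 stroke→GY1  (common-e at J1 fixed by 5)
b3 stroke→I1  (J1 effort already set via bond 5)
b4 stroke→R1  (0-jn J1 has e-setter on 5)
b1 stroke→GY1  (GY1: gyrator matches bond 0)
b2 stroke→J2  (1-jn J2 has f-setter on 1)

bond 0 stroke at GY1
bond 1 stroke at GY1
bond 2 stroke at J2
bond 3 stroke at I1
bond 4 stroke at R1
bond 5 stroke at J1
bond 6 stroke at Sf1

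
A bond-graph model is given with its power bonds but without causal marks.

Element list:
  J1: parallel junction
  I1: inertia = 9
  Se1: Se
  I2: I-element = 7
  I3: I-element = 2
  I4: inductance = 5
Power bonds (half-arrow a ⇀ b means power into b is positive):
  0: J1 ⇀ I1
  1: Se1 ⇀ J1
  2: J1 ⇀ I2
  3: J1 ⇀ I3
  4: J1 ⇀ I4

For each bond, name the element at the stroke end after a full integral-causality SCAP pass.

β1 →J1  (Se1: effort source, stroke at far end)
β0 →I1  (0-jn J1 has e-setter on 1)
β2 →I2  (common-e at J1 fixed by 1)
β3 →I3  (J1: bond 1 brought effort, rest push out)
β4 →I4  (common-e at J1 fixed by 1)

b0 |I1
b1 |J1
b2 |I2
b3 |I3
b4 |I4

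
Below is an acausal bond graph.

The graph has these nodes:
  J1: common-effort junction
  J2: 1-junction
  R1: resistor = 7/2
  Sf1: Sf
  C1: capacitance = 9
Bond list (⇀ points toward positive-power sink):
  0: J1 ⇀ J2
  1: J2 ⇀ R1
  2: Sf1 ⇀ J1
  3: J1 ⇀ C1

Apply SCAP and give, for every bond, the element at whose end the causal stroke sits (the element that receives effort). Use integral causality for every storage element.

b2 →Sf1  (Sf1: flow source, stroke at near end)
b3 →J1  (C1 outputs effort q/C1)
b0 →J2  (0-jn J1 has e-setter on 3)
b1 →R1  (only one flow-in slot at J2)

bond 0 →J2
bond 1 →R1
bond 2 →Sf1
bond 3 →J1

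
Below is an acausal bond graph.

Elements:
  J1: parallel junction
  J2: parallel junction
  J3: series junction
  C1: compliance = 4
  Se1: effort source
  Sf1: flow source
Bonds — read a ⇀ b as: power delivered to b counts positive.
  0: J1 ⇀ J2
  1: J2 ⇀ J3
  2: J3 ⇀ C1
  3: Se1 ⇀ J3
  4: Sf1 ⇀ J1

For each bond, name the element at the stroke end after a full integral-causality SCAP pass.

β3 |J3  (Se1 (Se) sets effort on bond)
β4 |Sf1  (Sf1: flow source, stroke at near end)
β0 |J1  (J1: last free bond brings effort in)
β1 |J2  (J2 needs exactly one e-in)
β2 |J3  (common-f at J3 fixed by 1)

#0 →J1
#1 →J2
#2 →J3
#3 →J3
#4 →Sf1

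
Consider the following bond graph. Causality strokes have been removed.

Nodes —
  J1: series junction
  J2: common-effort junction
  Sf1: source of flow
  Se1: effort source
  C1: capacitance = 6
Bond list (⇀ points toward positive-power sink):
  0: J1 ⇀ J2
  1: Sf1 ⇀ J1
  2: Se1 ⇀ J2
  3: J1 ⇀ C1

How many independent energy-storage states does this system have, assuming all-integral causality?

b1 stroke→Sf1  (source Sf1 imposes f)
b2 stroke→J2  (Se1 fixes effort; stroke away)
b0 stroke→J1  (common-f at J1 fixed by 1)
b3 stroke→J1  (J1 flow already set via bond 1)

1  (C1 all integral)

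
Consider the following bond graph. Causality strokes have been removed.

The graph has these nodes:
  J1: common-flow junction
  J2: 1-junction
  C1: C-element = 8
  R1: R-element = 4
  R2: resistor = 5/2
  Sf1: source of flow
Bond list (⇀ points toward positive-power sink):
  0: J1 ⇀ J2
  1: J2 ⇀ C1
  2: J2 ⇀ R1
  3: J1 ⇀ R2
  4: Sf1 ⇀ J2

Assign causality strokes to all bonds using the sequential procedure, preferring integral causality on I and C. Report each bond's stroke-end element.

bond 4 stroke at Sf1  (source Sf1 imposes f)
bond 0 stroke at J2  (common-f at J2 fixed by 4)
bond 1 stroke at J2  (common-f at J2 fixed by 4)
bond 2 stroke at J2  (1-jn J2 has f-setter on 4)
bond 3 stroke at J1  (common-f at J1 fixed by 0)

bond 0 stroke→J2
bond 1 stroke→J2
bond 2 stroke→J2
bond 3 stroke→J1
bond 4 stroke→Sf1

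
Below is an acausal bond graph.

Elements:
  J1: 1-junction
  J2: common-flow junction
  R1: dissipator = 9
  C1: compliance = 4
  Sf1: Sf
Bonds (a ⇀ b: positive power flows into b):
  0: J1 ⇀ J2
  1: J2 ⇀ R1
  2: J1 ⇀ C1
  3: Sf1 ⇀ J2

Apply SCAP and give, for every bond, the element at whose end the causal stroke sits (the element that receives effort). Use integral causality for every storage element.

β0 |J2
β1 |J2
β2 |J1
β3 |Sf1

β3 stroke at Sf1  (Sf1: flow source, stroke at near end)
β0 stroke at J2  (J2 flow already set via bond 3)
β1 stroke at J2  (J2 flow already set via bond 3)
β2 stroke at J1  (1-jn J1 has f-setter on 0)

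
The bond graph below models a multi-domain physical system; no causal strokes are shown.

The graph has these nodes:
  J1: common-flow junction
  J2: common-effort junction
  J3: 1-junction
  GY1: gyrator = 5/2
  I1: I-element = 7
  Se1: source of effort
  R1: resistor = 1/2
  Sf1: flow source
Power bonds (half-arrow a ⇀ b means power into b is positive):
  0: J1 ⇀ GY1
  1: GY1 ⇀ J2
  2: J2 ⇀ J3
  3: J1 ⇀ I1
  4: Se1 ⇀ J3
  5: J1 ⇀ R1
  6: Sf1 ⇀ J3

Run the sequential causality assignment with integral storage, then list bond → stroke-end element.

β0 |J1
β1 |J2
β2 |J3
β3 |I1
β4 |J3
β5 |J1
β6 |Sf1

bond 4 |J3  (Se1: effort source, stroke at far end)
bond 6 |Sf1  (Sf1 (Sf) sets flow on bond)
bond 2 |J3  (J3: bond 6 brought flow, rest push out)
bond 1 |J2  (closing 0-jn rule on J2)
bond 0 |J1  (GY1: gyrator matches bond 1)
bond 3 |I1  (prefer integral on I1)
bond 5 |J1  (1-jn J1 has f-setter on 3)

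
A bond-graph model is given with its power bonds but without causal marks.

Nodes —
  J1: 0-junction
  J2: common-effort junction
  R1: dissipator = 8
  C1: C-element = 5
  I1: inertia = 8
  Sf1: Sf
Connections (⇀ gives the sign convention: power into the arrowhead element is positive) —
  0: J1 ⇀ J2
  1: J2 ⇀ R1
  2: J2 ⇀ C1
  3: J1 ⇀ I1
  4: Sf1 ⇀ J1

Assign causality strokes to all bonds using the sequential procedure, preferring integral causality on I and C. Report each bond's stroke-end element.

β4 →Sf1  (Sf1 fixes flow; stroke at Sf1)
β2 →J2  (C1 outputs effort q/C1)
β0 →J1  (0-jn J2 has e-setter on 2)
β1 →R1  (J2 effort already set via bond 2)
β3 →I1  (J1: bond 0 brought effort, rest push out)

b0 →J1
b1 →R1
b2 →J2
b3 →I1
b4 →Sf1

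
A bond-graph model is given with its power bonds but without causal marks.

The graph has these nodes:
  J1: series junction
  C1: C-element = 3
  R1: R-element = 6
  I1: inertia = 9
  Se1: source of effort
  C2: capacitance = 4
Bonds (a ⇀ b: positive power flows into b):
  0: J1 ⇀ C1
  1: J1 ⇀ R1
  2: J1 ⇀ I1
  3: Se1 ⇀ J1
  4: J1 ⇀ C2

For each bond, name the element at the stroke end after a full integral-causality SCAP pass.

b3 stroke→J1  (Se1 (Se) sets effort on bond)
b0 stroke→J1  (C1 outputs effort q/C1)
b2 stroke→I1  (I1: I, integral causality)
b1 stroke→J1  (common-f at J1 fixed by 2)
b4 stroke→J1  (J1: bond 2 brought flow, rest push out)

bond 0 |J1
bond 1 |J1
bond 2 |I1
bond 3 |J1
bond 4 |J1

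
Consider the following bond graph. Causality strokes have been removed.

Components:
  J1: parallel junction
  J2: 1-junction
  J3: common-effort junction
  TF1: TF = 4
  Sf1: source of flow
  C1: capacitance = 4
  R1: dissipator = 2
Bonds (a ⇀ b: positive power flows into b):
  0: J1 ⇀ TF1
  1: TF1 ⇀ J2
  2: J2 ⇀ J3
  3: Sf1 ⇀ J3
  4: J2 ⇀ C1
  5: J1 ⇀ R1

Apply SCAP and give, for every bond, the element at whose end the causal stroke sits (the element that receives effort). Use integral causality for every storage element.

#0 |TF1
#1 |J2
#2 |J3
#3 |Sf1
#4 |J2
#5 |J1

b3 |Sf1  (source Sf1 imposes f)
b2 |J3  (closing 0-jn rule on J3)
b1 |J2  (common-f at J2 fixed by 2)
b4 |J2  (J2 flow already set via bond 2)
b0 |TF1  (through TF1, causality passes straight; one stroke at TF1)
b5 |J1  (only one effort-in slot at J1)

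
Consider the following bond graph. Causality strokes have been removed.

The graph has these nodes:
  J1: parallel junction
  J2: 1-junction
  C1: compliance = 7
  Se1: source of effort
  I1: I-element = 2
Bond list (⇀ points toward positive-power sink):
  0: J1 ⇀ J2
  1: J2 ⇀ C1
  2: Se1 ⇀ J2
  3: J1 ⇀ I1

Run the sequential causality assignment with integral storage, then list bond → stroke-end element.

#2 →J2  (Se1: effort source, stroke at far end)
#1 →J2  (prefer integral on C1)
#0 →J1  (closing 1-jn rule on J2)
#3 →I1  (common-e at J1 fixed by 0)

bond 0 stroke→J1
bond 1 stroke→J2
bond 2 stroke→J2
bond 3 stroke→I1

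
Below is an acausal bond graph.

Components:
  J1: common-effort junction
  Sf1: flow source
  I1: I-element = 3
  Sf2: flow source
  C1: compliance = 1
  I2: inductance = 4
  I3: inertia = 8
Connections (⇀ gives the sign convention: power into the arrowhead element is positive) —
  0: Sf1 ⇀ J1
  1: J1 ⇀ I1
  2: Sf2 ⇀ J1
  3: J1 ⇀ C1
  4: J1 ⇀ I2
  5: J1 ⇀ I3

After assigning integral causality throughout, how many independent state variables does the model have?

β0 stroke at Sf1  (source Sf1 imposes f)
β2 stroke at Sf2  (Sf2: flow source, stroke at near end)
β1 stroke at I1  (I1: I, integral causality)
β3 stroke at J1  (C1 outputs effort q/C1)
β4 stroke at I2  (0-jn J1 has e-setter on 3)
β5 stroke at I3  (J1: bond 3 brought effort, rest push out)

4  (C1, I1, I2, I3 all integral)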